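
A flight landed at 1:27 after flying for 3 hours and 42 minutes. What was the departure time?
Starting time: 1:27 = 87 total minutes past 12:00
Subtracting: 3 hours and 42 minutes = 222 minutes
87 - 222 = -135 (negative, add 12 hours = 720) = 585 minutes
= 9 hours and 45 minutes past 12:00 = 9:45

Final answer: 9:45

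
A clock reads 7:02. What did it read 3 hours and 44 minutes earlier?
Starting time: 7:02 = 422 total minutes past 12:00
Subtracting: 3 hours and 44 minutes = 224 minutes
422 - 224 = 198 minutes
= 3 hours and 18 minutes past 12:00 = 3:18

Final answer: 3:18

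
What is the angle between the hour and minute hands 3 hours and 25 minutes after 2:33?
First find the time 3 hours and 25 minutes after 2:33.
Total minutes: 2 x 60 + 33 + 3 x 60 + 25 = 358.
358 mod 720 = 358 minutes = 5:58.
Now compute the angle at 5:58:
Hour hand: 5 x 30 + 58 x 0.5 = 179 degrees
Minute hand: 58 x 6 = 348 degrees
Difference: |179 - 348| = 169 degrees
The angle is 169 degrees

Final answer: 169 degrees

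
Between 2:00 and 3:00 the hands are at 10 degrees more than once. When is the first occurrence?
At t minutes past 2:00, the hour hand is at 30 x 2 + 0.5t degrees and the minute hand is at 6t degrees.
The smaller angle between them is 10 degrees when |30H - 5.5t| = 10 or |30H - 5.5t| = 350.
With H = 2, solve 30 x 2 - 5.5t = +/- target for each target:
  t = (30 x 2 - 10) / 5.5 = 9.09
  t = (30 x 2 + 10) / 5.5 = 12.73
  t = (30 x 2 - 350) / 5.5 = -52.73 (outside (0, 60))
  t = (30 x 2 + 350) / 5.5 = 74.55 (outside (0, 60))
Valid solutions in (0, 60): {9.09, 12.73} minutes.
The first occurrence is t = 9.09 minutes.
The hands form a 10-degree angle at 9.09 minutes past 2:00.

Final answer: 9.09 minutes past 2:00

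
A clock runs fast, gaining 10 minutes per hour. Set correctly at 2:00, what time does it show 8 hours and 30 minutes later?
For every 60 true minutes, the faulty clock advances 60 + 10 = 70 minutes.
True elapsed: 8 hours and 30 minutes = 510 minutes.
Faulty clock advances: 510 x 70/60 = 595 minutes (drift: 85 minutes ahead).
Shown time: 2:00 + 595 minutes = 11:55.

Final answer: 11:55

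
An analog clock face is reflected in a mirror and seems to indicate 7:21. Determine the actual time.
Reflection across the vertical (12-6) axis maps a hand at angle A degrees to (360 - A) degrees, which sends a reading of T minutes past 12:00 to (720 - T) minutes past 12:00.
Mirror reads 7:21 = 441 minutes past 12:00.
Actual time: (720 - 441) mod 720 = 279 minutes = 4:39.

Final answer: 4:39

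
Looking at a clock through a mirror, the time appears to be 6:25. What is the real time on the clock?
Reflection across the vertical (12-6) axis maps a hand at angle A degrees to (360 - A) degrees, which sends a reading of T minutes past 12:00 to (720 - T) minutes past 12:00.
Mirror reads 6:25 = 385 minutes past 12:00.
Actual time: (720 - 385) mod 720 = 335 minutes = 5:35.

Final answer: 5:35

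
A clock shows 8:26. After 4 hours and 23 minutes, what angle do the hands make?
First find the time 4 hours and 23 minutes after 8:26.
Total minutes: 8 x 60 + 26 + 4 x 60 + 23 = 769.
769 mod 720 = 49 minutes = 12:49.
Now compute the angle at 12:49:
Hour hand: 0 x 30 + 49 x 0.5 = 24.5 degrees
Minute hand: 49 x 6 = 294 degrees
Difference: |24.5 - 294| = 269.5 degrees
Smaller angle: 360 - 269.5 = 90.5 degrees

Final answer: 90.5 degrees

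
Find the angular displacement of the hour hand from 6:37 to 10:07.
The hour hand moves 0.5 degrees per minute.
Time elapsed: 10:07 - 6:37 = 210 minutes
Angular displacement: 210 x 0.5 = 105 degrees

Final answer: 105 degrees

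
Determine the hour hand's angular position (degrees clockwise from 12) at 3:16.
The hour hand moves 30 degrees per hour and 0.5 degrees per minute.
At 3:16: (3) x 30 + 16 x 0.5 = 90 + 8 = 98 degrees

Final answer: 98 degrees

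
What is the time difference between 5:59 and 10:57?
From 5:59 to 10:57:
(10 x 60 + 57) - (5 x 60 + 59) = 657 - 359 = 298 minutes
= 4 hours and 58 minutes

Final answer: 4 hours and 58 minutes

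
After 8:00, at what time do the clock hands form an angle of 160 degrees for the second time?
At t minutes past 8:00, the hour hand is at 30 x 8 + 0.5t degrees and the minute hand is at 6t degrees.
The smaller angle between them is 160 degrees when |30H - 5.5t| = 160 or |30H - 5.5t| = 200.
With H = 8, solve 30 x 8 - 5.5t = +/- target for each target:
  t = (30 x 8 - 160) / 5.5 = 14.55
  t = (30 x 8 + 160) / 5.5 = 72.73 (outside (0, 60))
  t = (30 x 8 - 200) / 5.5 = 7.27
  t = (30 x 8 + 200) / 5.5 = 80 (outside (0, 60))
Valid solutions in (0, 60): {7.27, 14.55} minutes.
The second occurrence is t = 14.55 minutes.
The hands form a 160-degree angle at 14.55 minutes past 8:00.

Final answer: 14.55 minutes past 8:00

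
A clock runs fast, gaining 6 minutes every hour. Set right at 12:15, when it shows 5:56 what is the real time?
For every 60 true minutes, the faulty clock advances 66 minutes, so 1 faulty-clock minute corresponds to 60/66 true minutes.
From 12:15 to 5:56 on the faulty dial is 341 minutes.
True elapsed: 341 x 60/66 = 310 minutes = 5 hours and 10 minutes.
True time: 12:15 + 5 hours and 10 minutes = 5:25.

Final answer: 5:25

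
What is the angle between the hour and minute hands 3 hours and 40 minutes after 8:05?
First find the time 3 hours and 40 minutes after 8:05.
Total minutes: 8 x 60 + 5 + 3 x 60 + 40 = 705.
705 mod 720 = 705 minutes = 11:45.
Now compute the angle at 11:45:
Hour hand: 11 x 30 + 45 x 0.5 = 352.5 degrees
Minute hand: 45 x 6 = 270 degrees
Difference: |352.5 - 270| = 82.5 degrees
The angle is 82.5 degrees

Final answer: 82.5 degrees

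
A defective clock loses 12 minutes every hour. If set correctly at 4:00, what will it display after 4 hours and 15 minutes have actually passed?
For every 60 true minutes, the faulty clock advances 60 - 12 = 48 minutes.
True elapsed: 4 hours and 15 minutes = 255 minutes.
Faulty clock advances: 255 x 48/60 = 204 minutes (drift: 51 minutes behind).
Shown time: 4:00 + 204 minutes = 7:24.

Final answer: 7:24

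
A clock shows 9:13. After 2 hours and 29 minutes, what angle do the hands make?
First find the time 2 hours and 29 minutes after 9:13.
Total minutes: 9 x 60 + 13 + 2 x 60 + 29 = 702.
702 mod 720 = 702 minutes = 11:42.
Now compute the angle at 11:42:
Hour hand: 11 x 30 + 42 x 0.5 = 351 degrees
Minute hand: 42 x 6 = 252 degrees
Difference: |351 - 252| = 99 degrees
The angle is 99 degrees

Final answer: 99 degrees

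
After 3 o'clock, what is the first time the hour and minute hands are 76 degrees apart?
At t minutes past 3:00, the hour hand is at 30 x 3 + 0.5t degrees and the minute hand is at 6t degrees.
The smaller angle between them is 76 degrees when |30H - 5.5t| = 76 or |30H - 5.5t| = 284.
With H = 3, solve 30 x 3 - 5.5t = +/- target for each target:
  t = (30 x 3 - 76) / 5.5 = 2.55
  t = (30 x 3 + 76) / 5.5 = 30.18
  t = (30 x 3 - 284) / 5.5 = -35.27 (outside (0, 60))
  t = (30 x 3 + 284) / 5.5 = 68 (outside (0, 60))
Valid solutions in (0, 60): {2.55, 30.18} minutes.
The first occurrence is t = 2.55 minutes.
The hands form a 76-degree angle at 2.55 minutes past 3:00.

Final answer: 2.55 minutes past 3:00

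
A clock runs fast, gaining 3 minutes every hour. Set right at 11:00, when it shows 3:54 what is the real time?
For every 60 true minutes, the faulty clock advances 63 minutes, so 1 faulty-clock minute corresponds to 60/63 true minutes.
From 11:00 to 3:54 on the faulty dial is 294 minutes.
True elapsed: 294 x 60/63 = 280 minutes = 4 hours and 40 minutes.
True time: 11:00 + 4 hours and 40 minutes = 3:40.

Final answer: 3:40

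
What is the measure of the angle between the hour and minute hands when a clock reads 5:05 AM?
Hour hand position: 5 x 30 + 5 x 0.5 = 152.5 degrees
Minute hand position: 5 x 6 = 30 degrees
Difference: |152.5 - 30| = 122.5 degrees
The angle between the hands is 122.5 degrees

Final answer: 122.5 degrees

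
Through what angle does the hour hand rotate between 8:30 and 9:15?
The hour hand moves 0.5 degrees per minute.
Time elapsed: 9:15 - 8:30 = 45 minutes
Angular displacement: 45 x 0.5 = 22.5 degrees

Final answer: 22.5 degrees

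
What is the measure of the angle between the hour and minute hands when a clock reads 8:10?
Hour hand position: 8 x 30 + 10 x 0.5 = 245 degrees
Minute hand position: 10 x 6 = 60 degrees
Difference: |245 - 60| = 185 degrees
Since 185 > 180, the smaller angle is 360 - 185 = 175 degrees

Final answer: 175 degrees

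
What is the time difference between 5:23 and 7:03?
From 5:23 to 7:03:
(7 x 60 + 3) - (5 x 60 + 23) = 423 - 323 = 100 minutes
= 1 hour and 40 minutes

Final answer: 1 hour and 40 minutes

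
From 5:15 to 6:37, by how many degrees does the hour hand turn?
The hour hand moves 0.5 degrees per minute.
Time elapsed: 6:37 - 5:15 = 82 minutes
Angular displacement: 82 x 0.5 = 41 degrees

Final answer: 41 degrees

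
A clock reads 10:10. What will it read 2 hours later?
Starting time: 10:10
Adding 0 minutes to 10 minutes: 10 + 0 = 10 minutes
Adding 2 hours: 10 + 2 = 12
Final time: 12:10

Final answer: 12:10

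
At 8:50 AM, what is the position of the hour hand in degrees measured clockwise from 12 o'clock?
The hour hand moves 30 degrees per hour and 0.5 degrees per minute.
At 8:50: (8) x 30 + 50 x 0.5 = 240 + 25 = 265 degrees

Final answer: 265 degrees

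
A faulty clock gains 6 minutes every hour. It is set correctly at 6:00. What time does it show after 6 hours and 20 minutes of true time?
For every 60 true minutes, the faulty clock advances 60 + 6 = 66 minutes.
True elapsed: 6 hours and 20 minutes = 380 minutes.
Faulty clock advances: 380 x 66/60 = 418 minutes (drift: 38 minutes ahead).
Shown time: 6:00 + 418 minutes = 12:58.

Final answer: 12:58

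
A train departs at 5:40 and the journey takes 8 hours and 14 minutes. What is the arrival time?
Starting time: 5:40
Adding 14 minutes to 40 minutes: 40 + 14 = 54 minutes
Adding 8 hours: 5 + 8 = 13 - 12 = 1
Final time: 1:54

Final answer: 1:54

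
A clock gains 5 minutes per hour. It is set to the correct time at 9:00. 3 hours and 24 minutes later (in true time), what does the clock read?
For every 60 true minutes, the faulty clock advances 60 + 5 = 65 minutes.
True elapsed: 3 hours and 24 minutes = 204 minutes.
Faulty clock advances: 204 x 65/60 = 221 minutes (drift: 17 minutes ahead).
Shown time: 9:00 + 221 minutes = 12:41.

Final answer: 12:41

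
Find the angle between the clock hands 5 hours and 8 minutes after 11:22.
First find the time 5 hours and 8 minutes after 11:22.
Total minutes: 11 x 60 + 22 + 5 x 60 + 8 = 990.
990 mod 720 = 270 minutes = 4:30.
Now compute the angle at 4:30:
Hour hand: 4 x 30 + 30 x 0.5 = 135 degrees
Minute hand: 30 x 6 = 180 degrees
Difference: |135 - 180| = 45 degrees
The angle is 45 degrees

Final answer: 45 degrees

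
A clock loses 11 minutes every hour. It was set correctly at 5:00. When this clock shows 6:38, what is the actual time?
For every 60 true minutes, the faulty clock advances 49 minutes, so 1 faulty-clock minute corresponds to 60/49 true minutes.
From 5:00 to 6:38 on the faulty dial is 98 minutes.
True elapsed: 98 x 60/49 = 120 minutes = 2 hours.
True time: 5:00 + 2 hours = 7:00.

Final answer: 7:00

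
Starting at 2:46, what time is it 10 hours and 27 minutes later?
Starting time: 2:46
Adding 27 minutes to 46 minutes: 46 + 27 = 73 minutes = 1 hour and 13 minutes
Adding 10 hours: 2 + 10 + 1 (carry) = 13 - 12 = 1
Final time: 1:13

Final answer: 1:13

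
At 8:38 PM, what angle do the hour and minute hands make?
Hour hand position: 8 x 30 + 38 x 0.5 = 259 degrees
Minute hand position: 38 x 6 = 228 degrees
Difference: |259 - 228| = 31 degrees
The angle between the hands is 31 degrees

Final answer: 31 degrees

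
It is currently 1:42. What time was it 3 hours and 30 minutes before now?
Starting time: 1:42 = 102 total minutes past 12:00
Subtracting: 3 hours and 30 minutes = 210 minutes
102 - 210 = -108 (negative, add 12 hours = 720) = 612 minutes
= 10 hours and 12 minutes past 12:00 = 10:12

Final answer: 10:12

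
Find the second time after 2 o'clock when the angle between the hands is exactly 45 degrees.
At t minutes past 2:00, the hour hand is at 30 x 2 + 0.5t degrees and the minute hand is at 6t degrees.
The smaller angle between them is 45 degrees when |30H - 5.5t| = 45 or |30H - 5.5t| = 315.
With H = 2, solve 30 x 2 - 5.5t = +/- target for each target:
  t = (30 x 2 - 45) / 5.5 = 2.73
  t = (30 x 2 + 45) / 5.5 = 19.09
  t = (30 x 2 - 315) / 5.5 = -46.36 (outside (0, 60))
  t = (30 x 2 + 315) / 5.5 = 68.18 (outside (0, 60))
Valid solutions in (0, 60): {2.73, 19.09} minutes.
The second occurrence is t = 19.09 minutes.
The hands form a 45-degree angle at 19.09 minutes past 2:00.

Final answer: 19.09 minutes past 2:00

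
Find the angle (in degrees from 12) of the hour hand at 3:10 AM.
The hour hand moves 30 degrees per hour and 0.5 degrees per minute.
At 3:10: (3) x 30 + 10 x 0.5 = 90 + 5 = 95 degrees

Final answer: 95 degrees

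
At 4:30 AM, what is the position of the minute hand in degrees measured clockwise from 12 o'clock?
The minute hand moves 6 degrees per minute.
At 4:30: 30 x 6 = 180 degrees

Final answer: 180 degrees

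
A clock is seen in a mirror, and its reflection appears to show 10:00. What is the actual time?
Reflection across the vertical (12-6) axis maps a hand at angle A degrees to (360 - A) degrees, which sends a reading of T minutes past 12:00 to (720 - T) minutes past 12:00.
Mirror reads 10:00 = 600 minutes past 12:00.
Actual time: (720 - 600) mod 720 = 120 minutes = 2:00.

Final answer: 2:00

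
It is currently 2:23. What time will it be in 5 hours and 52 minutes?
Starting time: 2:23
Adding 52 minutes to 23 minutes: 23 + 52 = 75 minutes = 1 hour and 15 minutes
Adding 5 hours: 2 + 5 + 1 (carry) = 8
Final time: 8:15

Final answer: 8:15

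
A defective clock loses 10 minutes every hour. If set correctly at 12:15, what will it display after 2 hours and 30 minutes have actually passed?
For every 60 true minutes, the faulty clock advances 60 - 10 = 50 minutes.
True elapsed: 2 hours and 30 minutes = 150 minutes.
Faulty clock advances: 150 x 50/60 = 125 minutes (drift: 25 minutes behind).
Shown time: 12:15 + 125 minutes = 2:20.

Final answer: 2:20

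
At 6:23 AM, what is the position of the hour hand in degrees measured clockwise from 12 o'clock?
The hour hand moves 30 degrees per hour and 0.5 degrees per minute.
At 6:23: (6) x 30 + 23 x 0.5 = 180 + 11.5 = 191.5 degrees

Final answer: 191.5 degrees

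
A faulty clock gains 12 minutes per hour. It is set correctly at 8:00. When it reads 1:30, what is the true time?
For every 60 true minutes, the faulty clock advances 72 minutes, so 1 faulty-clock minute corresponds to 60/72 true minutes.
From 8:00 to 1:30 on the faulty dial is 330 minutes.
True elapsed: 330 x 60/72 = 275 minutes = 4 hours and 35 minutes.
True time: 8:00 + 4 hours and 35 minutes = 12:35.

Final answer: 12:35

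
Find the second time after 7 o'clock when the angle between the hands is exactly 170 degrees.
At t minutes past 7:00, the hour hand is at 30 x 7 + 0.5t degrees and the minute hand is at 6t degrees.
The smaller angle between them is 170 degrees when |30H - 5.5t| = 170 or |30H - 5.5t| = 190.
With H = 7, solve 30 x 7 - 5.5t = +/- target for each target:
  t = (30 x 7 - 170) / 5.5 = 7.27
  t = (30 x 7 + 170) / 5.5 = 69.09 (outside (0, 60))
  t = (30 x 7 - 190) / 5.5 = 3.64
  t = (30 x 7 + 190) / 5.5 = 72.73 (outside (0, 60))
Valid solutions in (0, 60): {3.64, 7.27} minutes.
The second occurrence is t = 7.27 minutes.
The hands form a 170-degree angle at 7.27 minutes past 7:00.

Final answer: 7.27 minutes past 7:00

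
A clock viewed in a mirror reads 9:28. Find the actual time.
Reflection across the vertical (12-6) axis maps a hand at angle A degrees to (360 - A) degrees, which sends a reading of T minutes past 12:00 to (720 - T) minutes past 12:00.
Mirror reads 9:28 = 568 minutes past 12:00.
Actual time: (720 - 568) mod 720 = 152 minutes = 2:32.

Final answer: 2:32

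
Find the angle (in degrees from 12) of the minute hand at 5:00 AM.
The minute hand moves 6 degrees per minute.
At 5:00: 0 x 6 = 0 degrees

Final answer: 0 degrees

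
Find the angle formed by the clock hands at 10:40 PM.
Hour hand position: 10 x 30 + 40 x 0.5 = 320 degrees
Minute hand position: 40 x 6 = 240 degrees
Difference: |320 - 240| = 80 degrees
The angle between the hands is 80 degrees

Final answer: 80 degrees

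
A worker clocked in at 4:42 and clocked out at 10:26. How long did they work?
From 4:42 to 10:26:
(10 x 60 + 26) - (4 x 60 + 42) = 626 - 282 = 344 minutes
= 5 hours and 44 minutes

Final answer: 5 hours and 44 minutes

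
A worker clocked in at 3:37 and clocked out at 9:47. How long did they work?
From 3:37 to 9:47:
(9 x 60 + 47) - (3 x 60 + 37) = 587 - 217 = 370 minutes
= 6 hours and 10 minutes

Final answer: 6 hours and 10 minutes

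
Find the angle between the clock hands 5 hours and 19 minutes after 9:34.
First find the time 5 hours and 19 minutes after 9:34.
Total minutes: 9 x 60 + 34 + 5 x 60 + 19 = 893.
893 mod 720 = 173 minutes = 2:53.
Now compute the angle at 2:53:
Hour hand: 2 x 30 + 53 x 0.5 = 86.5 degrees
Minute hand: 53 x 6 = 318 degrees
Difference: |86.5 - 318| = 231.5 degrees
Smaller angle: 360 - 231.5 = 128.5 degrees

Final answer: 128.5 degrees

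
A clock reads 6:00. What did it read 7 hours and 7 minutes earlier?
Starting time: 6:00 = 360 total minutes past 12:00
Subtracting: 7 hours and 7 minutes = 427 minutes
360 - 427 = -67 (negative, add 12 hours = 720) = 653 minutes
= 10 hours and 53 minutes past 12:00 = 10:53

Final answer: 10:53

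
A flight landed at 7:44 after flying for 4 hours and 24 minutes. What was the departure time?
Starting time: 7:44 = 464 total minutes past 12:00
Subtracting: 4 hours and 24 minutes = 264 minutes
464 - 264 = 200 minutes
= 3 hours and 20 minutes past 12:00 = 3:20

Final answer: 3:20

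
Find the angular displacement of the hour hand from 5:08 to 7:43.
The hour hand moves 0.5 degrees per minute.
Time elapsed: 7:43 - 5:08 = 155 minutes
Angular displacement: 155 x 0.5 = 77.5 degrees

Final answer: 77.5 degrees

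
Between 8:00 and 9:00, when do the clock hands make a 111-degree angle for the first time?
At t minutes past 8:00, the hour hand is at 30 x 8 + 0.5t degrees and the minute hand is at 6t degrees.
The smaller angle between them is 111 degrees when |30H - 5.5t| = 111 or |30H - 5.5t| = 249.
With H = 8, solve 30 x 8 - 5.5t = +/- target for each target:
  t = (30 x 8 - 111) / 5.5 = 23.45
  t = (30 x 8 + 111) / 5.5 = 63.82 (outside (0, 60))
  t = (30 x 8 - 249) / 5.5 = -1.64 (outside (0, 60))
  t = (30 x 8 + 249) / 5.5 = 88.91 (outside (0, 60))
Valid solutions in (0, 60): {23.45} minutes.
The first occurrence is t = 23.45 minutes.
The hands form a 111-degree angle at 23.45 minutes past 8:00.

Final answer: 23.45 minutes past 8:00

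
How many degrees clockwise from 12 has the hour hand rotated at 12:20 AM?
The hour hand moves 30 degrees per hour and 0.5 degrees per minute.
At 12:20: (0) x 30 + 20 x 0.5 = 0 + 10 = 10 degrees

Final answer: 10 degrees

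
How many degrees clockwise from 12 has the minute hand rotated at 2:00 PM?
The minute hand moves 6 degrees per minute.
At 2:00: 0 x 6 = 0 degrees

Final answer: 0 degrees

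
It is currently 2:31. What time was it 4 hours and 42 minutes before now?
Starting time: 2:31 = 151 total minutes past 12:00
Subtracting: 4 hours and 42 minutes = 282 minutes
151 - 282 = -131 (negative, add 12 hours = 720) = 589 minutes
= 9 hours and 49 minutes past 12:00 = 9:49

Final answer: 9:49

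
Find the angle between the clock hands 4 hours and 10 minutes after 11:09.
First find the time 4 hours and 10 minutes after 11:09.
Total minutes: 11 x 60 + 9 + 4 x 60 + 10 = 919.
919 mod 720 = 199 minutes = 3:19.
Now compute the angle at 3:19:
Hour hand: 3 x 30 + 19 x 0.5 = 99.5 degrees
Minute hand: 19 x 6 = 114 degrees
Difference: |99.5 - 114| = 14.5 degrees
The angle is 14.5 degrees

Final answer: 14.5 degrees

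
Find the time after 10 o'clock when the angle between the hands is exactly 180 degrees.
For hands to be 180 degrees apart: |30H - 5.5t| = 180
With H = 10: t = (30 x 10 + 180)/5.5 = 87.27 or t = (30 x 10 - 180)/5.5 = 21.82
First valid solution (0 < t < 60): t = 21.82 minutes
The hands are opposite at 21.82 minutes past 10:00.

Final answer: 21.82 minutes past 10:00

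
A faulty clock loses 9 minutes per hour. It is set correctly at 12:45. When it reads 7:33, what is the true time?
For every 60 true minutes, the faulty clock advances 51 minutes, so 1 faulty-clock minute corresponds to 60/51 true minutes.
From 12:45 to 7:33 on the faulty dial is 408 minutes.
True elapsed: 408 x 60/51 = 480 minutes = 8 hours.
True time: 12:45 + 8 hours = 8:45.

Final answer: 8:45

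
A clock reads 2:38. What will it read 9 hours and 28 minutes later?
Starting time: 2:38
Adding 28 minutes to 38 minutes: 38 + 28 = 66 minutes = 1 hour and 6 minutes
Adding 9 hours: 2 + 9 + 1 (carry) = 12
Final time: 12:06

Final answer: 12:06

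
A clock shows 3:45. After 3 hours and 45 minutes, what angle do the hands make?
First find the time 3 hours and 45 minutes after 3:45.
Total minutes: 3 x 60 + 45 + 3 x 60 + 45 = 450.
450 mod 720 = 450 minutes = 7:30.
Now compute the angle at 7:30:
Hour hand: 7 x 30 + 30 x 0.5 = 225 degrees
Minute hand: 30 x 6 = 180 degrees
Difference: |225 - 180| = 45 degrees
The angle is 45 degrees

Final answer: 45 degrees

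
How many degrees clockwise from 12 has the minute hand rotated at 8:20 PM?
The minute hand moves 6 degrees per minute.
At 8:20: 20 x 6 = 120 degrees

Final answer: 120 degrees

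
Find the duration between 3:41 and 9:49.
From 3:41 to 9:49:
(9 x 60 + 49) - (3 x 60 + 41) = 589 - 221 = 368 minutes
= 6 hours and 8 minutes

Final answer: 6 hours and 8 minutes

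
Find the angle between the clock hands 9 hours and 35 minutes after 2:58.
First find the time 9 hours and 35 minutes after 2:58.
Total minutes: 2 x 60 + 58 + 9 x 60 + 35 = 753.
753 mod 720 = 33 minutes = 12:33.
Now compute the angle at 12:33:
Hour hand: 0 x 30 + 33 x 0.5 = 16.5 degrees
Minute hand: 33 x 6 = 198 degrees
Difference: |16.5 - 198| = 181.5 degrees
Smaller angle: 360 - 181.5 = 178.5 degrees

Final answer: 178.5 degrees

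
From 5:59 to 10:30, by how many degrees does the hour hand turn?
The hour hand moves 0.5 degrees per minute.
Time elapsed: 10:30 - 5:59 = 271 minutes
Angular displacement: 271 x 0.5 = 135.5 degrees

Final answer: 135.5 degrees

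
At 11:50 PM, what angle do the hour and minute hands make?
Hour hand position: 11 x 30 + 50 x 0.5 = 355 degrees
Minute hand position: 50 x 6 = 300 degrees
Difference: |355 - 300| = 55 degrees
The angle between the hands is 55 degrees

Final answer: 55 degrees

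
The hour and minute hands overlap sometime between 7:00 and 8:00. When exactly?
The minute hand gains 5.5 degrees per minute on the hour hand.
At 7:00, the hour hand is at 210 degrees and the minute hand is at 0 degrees.
The gap is 210 degrees. Time to close: 210/5.5 = 60 x 7/11 = 38.18 minutes.
The hands overlap at 38.18 minutes past 7:00.

Final answer: 38.18 minutes past 7:00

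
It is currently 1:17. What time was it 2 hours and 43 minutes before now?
Starting time: 1:17 = 77 total minutes past 12:00
Subtracting: 2 hours and 43 minutes = 163 minutes
77 - 163 = -86 (negative, add 12 hours = 720) = 634 minutes
= 10 hours and 34 minutes past 12:00 = 10:34

Final answer: 10:34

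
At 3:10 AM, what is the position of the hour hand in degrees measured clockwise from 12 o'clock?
The hour hand moves 30 degrees per hour and 0.5 degrees per minute.
At 3:10: (3) x 30 + 10 x 0.5 = 90 + 5 = 95 degrees

Final answer: 95 degrees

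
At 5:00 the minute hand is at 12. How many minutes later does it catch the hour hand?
The minute hand gains 5.5 degrees per minute on the hour hand.
At 5:00, the hour hand is at 150 degrees and the minute hand is at 0 degrees.
The gap is 150 degrees. Time to close: 150/5.5 = 60 x 5/11 = 27.27 minutes.
The hands overlap at 27.27 minutes past 5:00.

Final answer: 27.27 minutes past 5:00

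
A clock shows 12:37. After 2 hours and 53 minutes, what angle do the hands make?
First find the time 2 hours and 53 minutes after 12:37.
Total minutes: 12 x 60 + 37 + 2 x 60 + 53 = 930.
930 mod 720 = 210 minutes = 3:30.
Now compute the angle at 3:30:
Hour hand: 3 x 30 + 30 x 0.5 = 105 degrees
Minute hand: 30 x 6 = 180 degrees
Difference: |105 - 180| = 75 degrees
The angle is 75 degrees

Final answer: 75 degrees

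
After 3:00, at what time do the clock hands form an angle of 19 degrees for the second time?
At t minutes past 3:00, the hour hand is at 30 x 3 + 0.5t degrees and the minute hand is at 6t degrees.
The smaller angle between them is 19 degrees when |30H - 5.5t| = 19 or |30H - 5.5t| = 341.
With H = 3, solve 30 x 3 - 5.5t = +/- target for each target:
  t = (30 x 3 - 19) / 5.5 = 12.91
  t = (30 x 3 + 19) / 5.5 = 19.82
  t = (30 x 3 - 341) / 5.5 = -45.64 (outside (0, 60))
  t = (30 x 3 + 341) / 5.5 = 78.36 (outside (0, 60))
Valid solutions in (0, 60): {12.91, 19.82} minutes.
The second occurrence is t = 19.82 minutes.
The hands form a 19-degree angle at 19.82 minutes past 3:00.

Final answer: 19.82 minutes past 3:00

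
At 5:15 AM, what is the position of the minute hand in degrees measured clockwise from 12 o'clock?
The minute hand moves 6 degrees per minute.
At 5:15: 15 x 6 = 90 degrees

Final answer: 90 degrees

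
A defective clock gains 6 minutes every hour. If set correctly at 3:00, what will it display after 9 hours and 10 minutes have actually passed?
For every 60 true minutes, the faulty clock advances 60 + 6 = 66 minutes.
True elapsed: 9 hours and 10 minutes = 550 minutes.
Faulty clock advances: 550 x 66/60 = 605 minutes (drift: 55 minutes ahead).
Shown time: 3:00 + 605 minutes = 1:05.

Final answer: 1:05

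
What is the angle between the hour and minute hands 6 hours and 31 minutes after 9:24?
First find the time 6 hours and 31 minutes after 9:24.
Total minutes: 9 x 60 + 24 + 6 x 60 + 31 = 955.
955 mod 720 = 235 minutes = 3:55.
Now compute the angle at 3:55:
Hour hand: 3 x 30 + 55 x 0.5 = 117.5 degrees
Minute hand: 55 x 6 = 330 degrees
Difference: |117.5 - 330| = 212.5 degrees
Smaller angle: 360 - 212.5 = 147.5 degrees

Final answer: 147.5 degrees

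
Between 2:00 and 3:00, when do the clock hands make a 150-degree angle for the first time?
At t minutes past 2:00, the hour hand is at 30 x 2 + 0.5t degrees and the minute hand is at 6t degrees.
The smaller angle between them is 150 degrees when |30H - 5.5t| = 150 or |30H - 5.5t| = 210.
With H = 2, solve 30 x 2 - 5.5t = +/- target for each target:
  t = (30 x 2 - 150) / 5.5 = -16.36 (outside (0, 60))
  t = (30 x 2 + 150) / 5.5 = 38.18
  t = (30 x 2 - 210) / 5.5 = -27.27 (outside (0, 60))
  t = (30 x 2 + 210) / 5.5 = 49.09
Valid solutions in (0, 60): {38.18, 49.09} minutes.
The first occurrence is t = 38.18 minutes.
The hands form a 150-degree angle at 38.18 minutes past 2:00.

Final answer: 38.18 minutes past 2:00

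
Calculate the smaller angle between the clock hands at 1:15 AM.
Hour hand position: 1 x 30 + 15 x 0.5 = 37.5 degrees
Minute hand position: 15 x 6 = 90 degrees
Difference: |37.5 - 90| = 52.5 degrees
The angle between the hands is 52.5 degrees

Final answer: 52.5 degrees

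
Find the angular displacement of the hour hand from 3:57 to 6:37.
The hour hand moves 0.5 degrees per minute.
Time elapsed: 6:37 - 3:57 = 160 minutes
Angular displacement: 160 x 0.5 = 80 degrees

Final answer: 80 degrees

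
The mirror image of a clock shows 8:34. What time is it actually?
Reflection across the vertical (12-6) axis maps a hand at angle A degrees to (360 - A) degrees, which sends a reading of T minutes past 12:00 to (720 - T) minutes past 12:00.
Mirror reads 8:34 = 514 minutes past 12:00.
Actual time: (720 - 514) mod 720 = 206 minutes = 3:26.

Final answer: 3:26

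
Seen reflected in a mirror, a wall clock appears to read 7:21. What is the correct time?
Reflection across the vertical (12-6) axis maps a hand at angle A degrees to (360 - A) degrees, which sends a reading of T minutes past 12:00 to (720 - T) minutes past 12:00.
Mirror reads 7:21 = 441 minutes past 12:00.
Actual time: (720 - 441) mod 720 = 279 minutes = 4:39.

Final answer: 4:39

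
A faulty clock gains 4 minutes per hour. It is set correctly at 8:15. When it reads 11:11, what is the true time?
For every 60 true minutes, the faulty clock advances 64 minutes, so 1 faulty-clock minute corresponds to 60/64 true minutes.
From 8:15 to 11:11 on the faulty dial is 176 minutes.
True elapsed: 176 x 60/64 = 165 minutes = 2 hours and 45 minutes.
True time: 8:15 + 2 hours and 45 minutes = 11:00.

Final answer: 11:00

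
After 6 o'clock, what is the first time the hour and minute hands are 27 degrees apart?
At t minutes past 6:00, the hour hand is at 30 x 6 + 0.5t degrees and the minute hand is at 6t degrees.
The smaller angle between them is 27 degrees when |30H - 5.5t| = 27 or |30H - 5.5t| = 333.
With H = 6, solve 30 x 6 - 5.5t = +/- target for each target:
  t = (30 x 6 - 27) / 5.5 = 27.82
  t = (30 x 6 + 27) / 5.5 = 37.64
  t = (30 x 6 - 333) / 5.5 = -27.82 (outside (0, 60))
  t = (30 x 6 + 333) / 5.5 = 93.27 (outside (0, 60))
Valid solutions in (0, 60): {27.82, 37.64} minutes.
The first occurrence is t = 27.82 minutes.
The hands form a 27-degree angle at 27.82 minutes past 6:00.

Final answer: 27.82 minutes past 6:00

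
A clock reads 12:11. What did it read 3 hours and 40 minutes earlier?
Starting time: 12:11 = 11 total minutes past 12:00
Subtracting: 3 hours and 40 minutes = 220 minutes
11 - 220 = -209 (negative, add 12 hours = 720) = 511 minutes
= 8 hours and 31 minutes past 12:00 = 8:31

Final answer: 8:31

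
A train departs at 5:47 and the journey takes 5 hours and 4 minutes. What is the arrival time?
Starting time: 5:47
Adding 4 minutes to 47 minutes: 47 + 4 = 51 minutes
Adding 5 hours: 5 + 5 = 10
Final time: 10:51

Final answer: 10:51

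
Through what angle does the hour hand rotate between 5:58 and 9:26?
The hour hand moves 0.5 degrees per minute.
Time elapsed: 9:26 - 5:58 = 208 minutes
Angular displacement: 208 x 0.5 = 104 degrees

Final answer: 104 degrees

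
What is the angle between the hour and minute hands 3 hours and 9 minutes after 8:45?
First find the time 3 hours and 9 minutes after 8:45.
Total minutes: 8 x 60 + 45 + 3 x 60 + 9 = 714.
714 mod 720 = 714 minutes = 11:54.
Now compute the angle at 11:54:
Hour hand: 11 x 30 + 54 x 0.5 = 357 degrees
Minute hand: 54 x 6 = 324 degrees
Difference: |357 - 324| = 33 degrees
The angle is 33 degrees

Final answer: 33 degrees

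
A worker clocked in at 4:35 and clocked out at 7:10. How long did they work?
From 4:35 to 7:10:
(7 x 60 + 10) - (4 x 60 + 35) = 430 - 275 = 155 minutes
= 2 hours and 35 minutes

Final answer: 2 hours and 35 minutes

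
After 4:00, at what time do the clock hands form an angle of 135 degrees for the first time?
At t minutes past 4:00, the hour hand is at 30 x 4 + 0.5t degrees and the minute hand is at 6t degrees.
The smaller angle between them is 135 degrees when |30H - 5.5t| = 135 or |30H - 5.5t| = 225.
With H = 4, solve 30 x 4 - 5.5t = +/- target for each target:
  t = (30 x 4 - 135) / 5.5 = -2.73 (outside (0, 60))
  t = (30 x 4 + 135) / 5.5 = 46.36
  t = (30 x 4 - 225) / 5.5 = -19.09 (outside (0, 60))
  t = (30 x 4 + 225) / 5.5 = 62.73 (outside (0, 60))
Valid solutions in (0, 60): {46.36} minutes.
The first occurrence is t = 46.36 minutes.
The hands form a 135-degree angle at 46.36 minutes past 4:00.

Final answer: 46.36 minutes past 4:00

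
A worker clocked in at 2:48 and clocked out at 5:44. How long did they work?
From 2:48 to 5:44:
(5 x 60 + 44) - (2 x 60 + 48) = 344 - 168 = 176 minutes
= 2 hours and 56 minutes

Final answer: 2 hours and 56 minutes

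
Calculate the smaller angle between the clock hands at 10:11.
Hour hand position: 10 x 30 + 11 x 0.5 = 305.5 degrees
Minute hand position: 11 x 6 = 66 degrees
Difference: |305.5 - 66| = 239.5 degrees
Since 239.5 > 180, the smaller angle is 360 - 239.5 = 120.5 degrees

Final answer: 120.5 degrees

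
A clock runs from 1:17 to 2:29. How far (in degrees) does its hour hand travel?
The hour hand moves 0.5 degrees per minute.
Time elapsed: 2:29 - 1:17 = 72 minutes
Angular displacement: 72 x 0.5 = 36 degrees

Final answer: 36 degrees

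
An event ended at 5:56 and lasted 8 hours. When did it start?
Starting time: 5:56 = 356 total minutes past 12:00
Subtracting: 8 hours = 480 minutes
356 - 480 = -124 (negative, add 12 hours = 720) = 596 minutes
= 9 hours and 56 minutes past 12:00 = 9:56

Final answer: 9:56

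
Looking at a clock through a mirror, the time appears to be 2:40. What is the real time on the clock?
Reflection across the vertical (12-6) axis maps a hand at angle A degrees to (360 - A) degrees, which sends a reading of T minutes past 12:00 to (720 - T) minutes past 12:00.
Mirror reads 2:40 = 160 minutes past 12:00.
Actual time: (720 - 160) mod 720 = 560 minutes = 9:20.

Final answer: 9:20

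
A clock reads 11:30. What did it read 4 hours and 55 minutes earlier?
Starting time: 11:30 = 690 total minutes past 12:00
Subtracting: 4 hours and 55 minutes = 295 minutes
690 - 295 = 395 minutes
= 6 hours and 35 minutes past 12:00 = 6:35

Final answer: 6:35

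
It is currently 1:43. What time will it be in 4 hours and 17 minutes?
Starting time: 1:43
Adding 17 minutes to 43 minutes: 43 + 17 = 60 minutes = 1 hour
Adding 4 hours: 1 + 4 + 1 (carry) = 6
Final time: 6:00

Final answer: 6:00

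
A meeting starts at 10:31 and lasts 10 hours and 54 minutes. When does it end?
Starting time: 10:31
Adding 54 minutes to 31 minutes: 31 + 54 = 85 minutes = 1 hour and 25 minutes
Adding 10 hours: 10 + 10 + 1 (carry) = 21 - 12 = 9
Final time: 9:25

Final answer: 9:25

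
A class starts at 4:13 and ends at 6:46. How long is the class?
From 4:13 to 6:46:
(6 x 60 + 46) - (4 x 60 + 13) = 406 - 253 = 153 minutes
= 2 hours and 33 minutes

Final answer: 2 hours and 33 minutes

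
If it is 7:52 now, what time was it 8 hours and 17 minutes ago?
Starting time: 7:52 = 472 total minutes past 12:00
Subtracting: 8 hours and 17 minutes = 497 minutes
472 - 497 = -25 (negative, add 12 hours = 720) = 695 minutes
= 11 hours and 35 minutes past 12:00 = 11:35

Final answer: 11:35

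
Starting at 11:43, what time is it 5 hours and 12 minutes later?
Starting time: 11:43
Adding 12 minutes to 43 minutes: 43 + 12 = 55 minutes
Adding 5 hours: 11 + 5 = 16 - 12 = 4
Final time: 4:55

Final answer: 4:55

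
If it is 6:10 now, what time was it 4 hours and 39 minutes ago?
Starting time: 6:10 = 370 total minutes past 12:00
Subtracting: 4 hours and 39 minutes = 279 minutes
370 - 279 = 91 minutes
= 1 hour and 31 minutes past 12:00 = 1:31

Final answer: 1:31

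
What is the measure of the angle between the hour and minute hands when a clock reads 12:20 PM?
Hour hand position: 0 x 30 + 20 x 0.5 = 10 degrees
Minute hand position: 20 x 6 = 120 degrees
Difference: |10 - 120| = 110 degrees
The angle between the hands is 110 degrees

Final answer: 110 degrees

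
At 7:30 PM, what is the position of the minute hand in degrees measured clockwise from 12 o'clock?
The minute hand moves 6 degrees per minute.
At 7:30: 30 x 6 = 180 degrees

Final answer: 180 degrees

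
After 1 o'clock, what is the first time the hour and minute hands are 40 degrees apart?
At t minutes past 1:00, the hour hand is at 30 x 1 + 0.5t degrees and the minute hand is at 6t degrees.
The smaller angle between them is 40 degrees when |30H - 5.5t| = 40 or |30H - 5.5t| = 320.
With H = 1, solve 30 x 1 - 5.5t = +/- target for each target:
  t = (30 x 1 - 40) / 5.5 = -1.82 (outside (0, 60))
  t = (30 x 1 + 40) / 5.5 = 12.73
  t = (30 x 1 - 320) / 5.5 = -52.73 (outside (0, 60))
  t = (30 x 1 + 320) / 5.5 = 63.64 (outside (0, 60))
Valid solutions in (0, 60): {12.73} minutes.
The first occurrence is t = 12.73 minutes.
The hands form a 40-degree angle at 12.73 minutes past 1:00.

Final answer: 12.73 minutes past 1:00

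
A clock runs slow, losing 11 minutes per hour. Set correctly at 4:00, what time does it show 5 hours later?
For every 60 true minutes, the faulty clock advances 60 - 11 = 49 minutes.
True elapsed: 5 hours = 300 minutes.
Faulty clock advances: 300 x 49/60 = 245 minutes (drift: 55 minutes behind).
Shown time: 4:00 + 245 minutes = 8:05.

Final answer: 8:05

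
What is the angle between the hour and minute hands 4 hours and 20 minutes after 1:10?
First find the time 4 hours and 20 minutes after 1:10.
Total minutes: 1 x 60 + 10 + 4 x 60 + 20 = 330.
330 mod 720 = 330 minutes = 5:30.
Now compute the angle at 5:30:
Hour hand: 5 x 30 + 30 x 0.5 = 165 degrees
Minute hand: 30 x 6 = 180 degrees
Difference: |165 - 180| = 15 degrees
The angle is 15 degrees

Final answer: 15 degrees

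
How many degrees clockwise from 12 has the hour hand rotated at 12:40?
The hour hand moves 30 degrees per hour and 0.5 degrees per minute.
At 12:40: (0) x 30 + 40 x 0.5 = 0 + 20 = 20 degrees

Final answer: 20 degrees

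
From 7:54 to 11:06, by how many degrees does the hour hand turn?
The hour hand moves 0.5 degrees per minute.
Time elapsed: 11:06 - 7:54 = 192 minutes
Angular displacement: 192 x 0.5 = 96 degrees

Final answer: 96 degrees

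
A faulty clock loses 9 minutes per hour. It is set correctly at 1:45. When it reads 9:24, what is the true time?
For every 60 true minutes, the faulty clock advances 51 minutes, so 1 faulty-clock minute corresponds to 60/51 true minutes.
From 1:45 to 9:24 on the faulty dial is 459 minutes.
True elapsed: 459 x 60/51 = 540 minutes = 9 hours.
True time: 1:45 + 9 hours = 10:45.

Final answer: 10:45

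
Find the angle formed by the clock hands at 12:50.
Hour hand position: 0 x 30 + 50 x 0.5 = 25 degrees
Minute hand position: 50 x 6 = 300 degrees
Difference: |25 - 300| = 275 degrees
Since 275 > 180, the smaller angle is 360 - 275 = 85 degrees

Final answer: 85 degrees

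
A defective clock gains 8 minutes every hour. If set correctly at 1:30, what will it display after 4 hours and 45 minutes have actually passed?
For every 60 true minutes, the faulty clock advances 60 + 8 = 68 minutes.
True elapsed: 4 hours and 45 minutes = 285 minutes.
Faulty clock advances: 285 x 68/60 = 323 minutes (drift: 38 minutes ahead).
Shown time: 1:30 + 323 minutes = 6:53.

Final answer: 6:53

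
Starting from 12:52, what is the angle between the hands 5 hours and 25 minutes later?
First find the time 5 hours and 25 minutes after 12:52.
Total minutes: 12 x 60 + 52 + 5 x 60 + 25 = 1097.
1097 mod 720 = 377 minutes = 6:17.
Now compute the angle at 6:17:
Hour hand: 6 x 30 + 17 x 0.5 = 188.5 degrees
Minute hand: 17 x 6 = 102 degrees
Difference: |188.5 - 102| = 86.5 degrees
The angle is 86.5 degrees

Final answer: 86.5 degrees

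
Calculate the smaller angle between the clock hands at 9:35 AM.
Hour hand position: 9 x 30 + 35 x 0.5 = 287.5 degrees
Minute hand position: 35 x 6 = 210 degrees
Difference: |287.5 - 210| = 77.5 degrees
The angle between the hands is 77.5 degrees

Final answer: 77.5 degrees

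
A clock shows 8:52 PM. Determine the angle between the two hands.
Hour hand position: 8 x 30 + 52 x 0.5 = 266 degrees
Minute hand position: 52 x 6 = 312 degrees
Difference: |266 - 312| = 46 degrees
The angle between the hands is 46 degrees

Final answer: 46 degrees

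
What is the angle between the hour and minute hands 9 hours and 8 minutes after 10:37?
First find the time 9 hours and 8 minutes after 10:37.
Total minutes: 10 x 60 + 37 + 9 x 60 + 8 = 1185.
1185 mod 720 = 465 minutes = 7:45.
Now compute the angle at 7:45:
Hour hand: 7 x 30 + 45 x 0.5 = 232.5 degrees
Minute hand: 45 x 6 = 270 degrees
Difference: |232.5 - 270| = 37.5 degrees
The angle is 37.5 degrees

Final answer: 37.5 degrees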